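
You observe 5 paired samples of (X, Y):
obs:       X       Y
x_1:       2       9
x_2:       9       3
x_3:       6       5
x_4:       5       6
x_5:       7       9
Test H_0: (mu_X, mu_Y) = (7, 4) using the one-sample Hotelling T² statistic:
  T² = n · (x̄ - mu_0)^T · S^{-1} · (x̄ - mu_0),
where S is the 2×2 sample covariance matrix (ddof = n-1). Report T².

Step 1 — sample mean vector:
  mean(X) = (2 + 9 + 6 + 5 + 7) / 5 = 29/5 = 5.8
  mean(Y) = (9 + 3 + 5 + 6 + 9) / 5 = 32/5 = 6.4
  x̄ = (5.8, 6.4),  deviation x̄ - mu_0 = (5.8, 6.4) - (7, 4) = (-1.2, 2.4).

Step 2 — sample covariance matrix, S[i,j] = (1/(n-1)) · Σ_k (x_{k,i} - mean_i) · (x_{k,j} - mean_j), divisor n-1 = 4:
  S[X,X] = ((-3.8)·(-3.8) + (3.2)·(3.2) + (0.2)·(0.2) + (-0.8)·(-0.8) + (1.2)·(1.2)) / 4 = 26.8/4 = 6.7
  S[X,Y] = ((-3.8)·(2.6) + (3.2)·(-3.4) + (0.2)·(-1.4) + (-0.8)·(-0.4) + (1.2)·(2.6)) / 4 = -17.6/4 = -4.4
  S[Y,Y] = ((2.6)·(2.6) + (-3.4)·(-3.4) + (-1.4)·(-1.4) + (-0.4)·(-0.4) + (2.6)·(2.6)) / 4 = 27.2/4 = 6.8
  S = [[6.7, -4.4],
 [-4.4, 6.8]].

Step 3 — invert S. det(S) = 6.7·6.8 - (-4.4)² = 26.2.
  S^{-1} = (1/det) · [[d, -b], [-b, a]] = [[0.2595, 0.1679],
 [0.1679, 0.2557]].

Step 4 — quadratic form (x̄ - mu_0)^T · S^{-1} · (x̄ - mu_0):
  S^{-1} · (x̄ - mu_0) = (0.0916, 0.4122),
  (x̄ - mu_0)^T · [...] = (-1.2)·(0.0916) + (2.4)·(0.4122) = 0.8794.

Step 5 — scale by n: T² = 5 · 0.8794 = 4.3969.

T² ≈ 4.3969


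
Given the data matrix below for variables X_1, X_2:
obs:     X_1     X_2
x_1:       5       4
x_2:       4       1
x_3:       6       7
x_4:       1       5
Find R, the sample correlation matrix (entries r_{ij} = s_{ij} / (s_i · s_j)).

Step 1 — column means:
  mean(X_1) = (5 + 4 + 6 + 1) / 4 = 16/4 = 4
  mean(X_2) = (4 + 1 + 7 + 5) / 4 = 17/4 = 4.25

Step 2 — sample variances and covariances s[i,j] = (1/(n-1)) · Σ_k (x_{k,i} - mean_i) · (x_{k,j} - mean_j), with n-1 = 3:
  s[X_1,X_1] = ((1)·(1) + (0)·(0) + (2)·(2) + (-3)·(-3)) / 3 = 14/3 = 4.6667
  s[X_1,X_2] = ((1)·(-0.25) + (0)·(-3.25) + (2)·(2.75) + (-3)·(0.75)) / 3 = 3/3 = 1
  s[X_2,X_2] = ((-0.25)·(-0.25) + (-3.25)·(-3.25) + (2.75)·(2.75) + (0.75)·(0.75)) / 3 = 18.75/3 = 6.25
  Sample standard deviations s_i = √(s[i,i]):
  s(X_1) = √(4.6667) = 2.1602
  s(X_2) = √(6.25) = 2.5

Step 3 — r_{ij} = s_{ij} / (s_i · s_j):
  r[X_1,X_1] = 1 (diagonal).
  r[X_1,X_2] = 1 / (2.1602 · 2.5) = 1 / 5.4006 = 0.1852
  r[X_2,X_2] = 1 (diagonal).

R is symmetric with unit diagonal. Assembling:

R = [[1, 0.1852],
 [0.1852, 1]]


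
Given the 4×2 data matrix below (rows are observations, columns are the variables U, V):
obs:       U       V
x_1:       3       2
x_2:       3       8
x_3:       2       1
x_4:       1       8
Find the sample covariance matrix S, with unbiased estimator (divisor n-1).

Step 1 — column means:
  mean(U) = (3 + 3 + 2 + 1) / 4 = 9/4 = 2.25
  mean(V) = (2 + 8 + 1 + 8) / 4 = 19/4 = 4.75

Step 2 — sample covariance S[i,j] = (1/(n-1)) · Σ_k (x_{k,i} - mean_i) · (x_{k,j} - mean_j), with n-1 = 3.
  S[U,U] = ((0.75)·(0.75) + (0.75)·(0.75) + (-0.25)·(-0.25) + (-1.25)·(-1.25)) / 3 = 2.75/3 = 0.9167
  S[U,V] = ((0.75)·(-2.75) + (0.75)·(3.25) + (-0.25)·(-3.75) + (-1.25)·(3.25)) / 3 = -2.75/3 = -0.9167
  S[V,V] = ((-2.75)·(-2.75) + (3.25)·(3.25) + (-3.75)·(-3.75) + (3.25)·(3.25)) / 3 = 42.75/3 = 14.25

S is symmetric (S[j,i] = S[i,j]). Assembling:

S = [[0.9167, -0.9167],
 [-0.9167, 14.25]]


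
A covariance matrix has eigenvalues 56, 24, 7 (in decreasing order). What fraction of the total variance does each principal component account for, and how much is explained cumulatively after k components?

Step 1 — total variance = trace(Sigma) = Σ λ_i = 56 + 24 + 7 = 87.

Step 2 — fraction explained by component i = λ_i / Σ λ:
  PC1: 56/87 = 0.6437
  PC2: 24/87 = 0.2759
  PC3: 7/87 = 0.0805

Step 3 — cumulative fraction after k components = (λ_1 + ... + λ_k) / Σ λ:
  k = 1: 56/87 = 0.6437
  k = 2: (56 + 24)/87 = 80/87 = 0.9195
  k = 3: (56 + 24 + 7)/87 = 87/87 = 1

Summary (fraction, with percent):

explained: PC1 0.6437 (64.37%), PC2 0.2759 (27.59%), PC3 0.0805 (8.05%);  cumulative: 0.6437, 0.9195, 1


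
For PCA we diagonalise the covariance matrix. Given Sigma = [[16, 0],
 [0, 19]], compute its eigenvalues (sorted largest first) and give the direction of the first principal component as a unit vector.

Step 1 — characteristic polynomial of 2×2 Sigma:
  det(Sigma - λI) = λ² - trace · λ + det = 0.
  trace = 16 + 19 = 35, det = 16·19 - (0)² = 304.
Step 2 — discriminant:
  Δ = trace² - 4·det = 1225 - 1216 = 9.
Step 3 — eigenvalues:
  λ = (trace ± √Δ)/2 = (35 ± 3)/2,
  λ_1 = 19,  λ_2 = 16.

Step 4 — unit eigenvector for λ_1: Sigma is diagonal, so its eigenvectors are the coordinate axes. λ_1 = 19 is the diagonal entry on the second coordinate axis, hence
  v_1 = (0, 1) (||v_1|| = 1).

λ_1 = 19,  λ_2 = 16;  v_1 ≈ (0, 1)


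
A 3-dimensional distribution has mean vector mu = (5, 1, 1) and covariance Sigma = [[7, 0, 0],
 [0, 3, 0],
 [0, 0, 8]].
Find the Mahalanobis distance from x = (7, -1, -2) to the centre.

Step 1 — centre the observation: (x - mu) = (2, -2, -3).

Step 2 — invert Sigma (cofactor / det for 3×3, or solve directly):
  Sigma^{-1} = [[0.1429, 0, 0],
 [0, 0.3333, 0],
 [0, 0, 0.125]].

Step 3 — form the quadratic (x - mu)^T · Sigma^{-1} · (x - mu):
  Sigma^{-1} · (x - mu) = (0.2857, -0.6667, -0.375).
  (x - mu)^T · [Sigma^{-1} · (x - mu)] = (2)·(0.2857) + (-2)·(-0.6667) + (-3)·(-0.375) = 3.0298.

Step 4 — take square root: d = √(3.0298) ≈ 1.7406.

d(x, mu) = √(3.0298) ≈ 1.7406


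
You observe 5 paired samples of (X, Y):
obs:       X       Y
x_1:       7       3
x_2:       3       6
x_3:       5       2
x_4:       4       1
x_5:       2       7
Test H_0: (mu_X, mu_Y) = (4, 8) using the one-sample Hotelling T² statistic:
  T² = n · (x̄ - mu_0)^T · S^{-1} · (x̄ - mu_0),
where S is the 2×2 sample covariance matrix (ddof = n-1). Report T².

Step 1 — sample mean vector:
  mean(X) = (7 + 3 + 5 + 4 + 2) / 5 = 21/5 = 4.2
  mean(Y) = (3 + 6 + 2 + 1 + 7) / 5 = 19/5 = 3.8
  x̄ = (4.2, 3.8),  deviation x̄ - mu_0 = (4.2, 3.8) - (4, 8) = (0.2, -4.2).

Step 2 — sample covariance matrix, S[i,j] = (1/(n-1)) · Σ_k (x_{k,i} - mean_i) · (x_{k,j} - mean_j), divisor n-1 = 4:
  S[X,X] = ((2.8)·(2.8) + (-1.2)·(-1.2) + (0.8)·(0.8) + (-0.2)·(-0.2) + (-2.2)·(-2.2)) / 4 = 14.8/4 = 3.7
  S[X,Y] = ((2.8)·(-0.8) + (-1.2)·(2.2) + (0.8)·(-1.8) + (-0.2)·(-2.8) + (-2.2)·(3.2)) / 4 = -12.8/4 = -3.2
  S[Y,Y] = ((-0.8)·(-0.8) + (2.2)·(2.2) + (-1.8)·(-1.8) + (-2.8)·(-2.8) + (3.2)·(3.2)) / 4 = 26.8/4 = 6.7
  S = [[3.7, -3.2],
 [-3.2, 6.7]].

Step 3 — invert S. det(S) = 3.7·6.7 - (-3.2)² = 14.55.
  S^{-1} = (1/det) · [[d, -b], [-b, a]] = [[0.4605, 0.2199],
 [0.2199, 0.2543]].

Step 4 — quadratic form (x̄ - mu_0)^T · S^{-1} · (x̄ - mu_0):
  S^{-1} · (x̄ - mu_0) = (-0.8316, -1.0241),
  (x̄ - mu_0)^T · [...] = (0.2)·(-0.8316) + (-4.2)·(-1.0241) = 4.1347.

Step 5 — scale by n: T² = 5 · 4.1347 = 20.6735.

T² ≈ 20.6735


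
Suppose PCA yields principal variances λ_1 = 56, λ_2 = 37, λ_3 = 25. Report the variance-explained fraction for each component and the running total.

Step 1 — total variance = trace(Sigma) = Σ λ_i = 56 + 37 + 25 = 118.

Step 2 — fraction explained by component i = λ_i / Σ λ:
  PC1: 56/118 = 0.4746
  PC2: 37/118 = 0.3136
  PC3: 25/118 = 0.2119

Step 3 — cumulative fraction after k components = (λ_1 + ... + λ_k) / Σ λ:
  k = 1: 56/118 = 0.4746
  k = 2: (56 + 37)/118 = 93/118 = 0.7881
  k = 3: (56 + 37 + 25)/118 = 118/118 = 1

Summary (fraction, with percent):

explained: PC1 0.4746 (47.46%), PC2 0.3136 (31.36%), PC3 0.2119 (21.19%);  cumulative: 0.4746, 0.7881, 1


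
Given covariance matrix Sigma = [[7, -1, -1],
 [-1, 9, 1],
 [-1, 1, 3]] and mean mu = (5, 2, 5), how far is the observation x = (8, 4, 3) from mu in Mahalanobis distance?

Step 1 — centre the observation: (x - mu) = (3, 2, -2).

Step 2 — invert Sigma (cofactor / det for 3×3, or solve directly):
  Sigma^{-1} = [[0.1512, 0.0116, 0.0465],
 [0.0116, 0.1163, -0.0349],
 [0.0465, -0.0349, 0.3605]].

Step 3 — form the quadratic (x - mu)^T · Sigma^{-1} · (x - mu):
  Sigma^{-1} · (x - mu) = (0.3837, 0.3372, -0.6512).
  (x - mu)^T · [Sigma^{-1} · (x - mu)] = (3)·(0.3837) + (2)·(0.3372) + (-2)·(-0.6512) = 3.1279.

Step 4 — take square root: d = √(3.1279) ≈ 1.7686.

d(x, mu) = √(3.1279) ≈ 1.7686


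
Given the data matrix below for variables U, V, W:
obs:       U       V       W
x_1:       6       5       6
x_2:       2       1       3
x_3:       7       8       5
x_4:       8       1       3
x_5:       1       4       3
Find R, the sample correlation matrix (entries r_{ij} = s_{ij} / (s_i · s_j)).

Step 1 — column means:
  mean(U) = (6 + 2 + 7 + 8 + 1) / 5 = 24/5 = 4.8
  mean(V) = (5 + 1 + 8 + 1 + 4) / 5 = 19/5 = 3.8
  mean(W) = (6 + 3 + 5 + 3 + 3) / 5 = 20/5 = 4

Step 2 — sample variances and covariances s[i,j] = (1/(n-1)) · Σ_k (x_{k,i} - mean_i) · (x_{k,j} - mean_j), with n-1 = 4:
  s[U,U] = ((1.2)·(1.2) + (-2.8)·(-2.8) + (2.2)·(2.2) + (3.2)·(3.2) + (-3.8)·(-3.8)) / 4 = 38.8/4 = 9.7
  s[U,V] = ((1.2)·(1.2) + (-2.8)·(-2.8) + (2.2)·(4.2) + (3.2)·(-2.8) + (-3.8)·(0.2)) / 4 = 8.8/4 = 2.2
  s[U,W] = ((1.2)·(2) + (-2.8)·(-1) + (2.2)·(1) + (3.2)·(-1) + (-3.8)·(-1)) / 4 = 8/4 = 2
  s[V,V] = ((1.2)·(1.2) + (-2.8)·(-2.8) + (4.2)·(4.2) + (-2.8)·(-2.8) + (0.2)·(0.2)) / 4 = 34.8/4 = 8.7
  s[V,W] = ((1.2)·(2) + (-2.8)·(-1) + (4.2)·(1) + (-2.8)·(-1) + (0.2)·(-1)) / 4 = 12/4 = 3
  s[W,W] = ((2)·(2) + (-1)·(-1) + (1)·(1) + (-1)·(-1) + (-1)·(-1)) / 4 = 8/4 = 2
  Sample standard deviations s_i = √(s[i,i]):
  s(U) = √(9.7) = 3.1145
  s(V) = √(8.7) = 2.9496
  s(W) = √(2) = 1.4142

Step 3 — r_{ij} = s_{ij} / (s_i · s_j):
  r[U,U] = 1 (diagonal).
  r[U,V] = 2.2 / (3.1145 · 2.9496) = 2.2 / 9.1864 = 0.2395
  r[U,W] = 2 / (3.1145 · 1.4142) = 2 / 4.4045 = 0.4541
  r[V,V] = 1 (diagonal).
  r[V,W] = 3 / (2.9496 · 1.4142) = 3 / 4.1713 = 0.7192
  r[W,W] = 1 (diagonal).

R is symmetric with unit diagonal. Assembling:

R = [[1, 0.2395, 0.4541],
 [0.2395, 1, 0.7192],
 [0.4541, 0.7192, 1]]


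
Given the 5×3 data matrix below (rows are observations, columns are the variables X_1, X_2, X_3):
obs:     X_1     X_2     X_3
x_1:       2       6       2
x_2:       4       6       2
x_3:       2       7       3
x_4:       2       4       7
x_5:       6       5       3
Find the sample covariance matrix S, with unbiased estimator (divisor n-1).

Step 1 — column means:
  mean(X_1) = (2 + 4 + 2 + 2 + 6) / 5 = 16/5 = 3.2
  mean(X_2) = (6 + 6 + 7 + 4 + 5) / 5 = 28/5 = 5.6
  mean(X_3) = (2 + 2 + 3 + 7 + 3) / 5 = 17/5 = 3.4

Step 2 — sample covariance S[i,j] = (1/(n-1)) · Σ_k (x_{k,i} - mean_i) · (x_{k,j} - mean_j), with n-1 = 4.
  S[X_1,X_1] = ((-1.2)·(-1.2) + (0.8)·(0.8) + (-1.2)·(-1.2) + (-1.2)·(-1.2) + (2.8)·(2.8)) / 4 = 12.8/4 = 3.2
  S[X_1,X_2] = ((-1.2)·(0.4) + (0.8)·(0.4) + (-1.2)·(1.4) + (-1.2)·(-1.6) + (2.8)·(-0.6)) / 4 = -1.6/4 = -0.4
  S[X_1,X_3] = ((-1.2)·(-1.4) + (0.8)·(-1.4) + (-1.2)·(-0.4) + (-1.2)·(3.6) + (2.8)·(-0.4)) / 4 = -4.4/4 = -1.1
  S[X_2,X_2] = ((0.4)·(0.4) + (0.4)·(0.4) + (1.4)·(1.4) + (-1.6)·(-1.6) + (-0.6)·(-0.6)) / 4 = 5.2/4 = 1.3
  S[X_2,X_3] = ((0.4)·(-1.4) + (0.4)·(-1.4) + (1.4)·(-0.4) + (-1.6)·(3.6) + (-0.6)·(-0.4)) / 4 = -7.2/4 = -1.8
  S[X_3,X_3] = ((-1.4)·(-1.4) + (-1.4)·(-1.4) + (-0.4)·(-0.4) + (3.6)·(3.6) + (-0.4)·(-0.4)) / 4 = 17.2/4 = 4.3

S is symmetric (S[j,i] = S[i,j]). Assembling:

S = [[3.2, -0.4, -1.1],
 [-0.4, 1.3, -1.8],
 [-1.1, -1.8, 4.3]]


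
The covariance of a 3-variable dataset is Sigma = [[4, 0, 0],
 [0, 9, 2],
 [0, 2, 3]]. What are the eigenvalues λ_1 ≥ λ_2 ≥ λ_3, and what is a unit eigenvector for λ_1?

Step 1 — characteristic polynomial p(λ) = det(λI - Sigma) = λ³ - tr·λ² + c_1·λ - det, where tr = trace, c_1 = sum of the principal 2×2 minors, det = det(Sigma):
  tr = 4 + 9 + 3 = 16,
  c_1 = (4·9 - (0)²) + (4·3 - (0)²) + (9·3 - (2)²) = 36 + 12 + 23 = 71,
  det = 4·(9·3 - (2)²) - (0)·((0)·3 - (2)·(0)) + (0)·((0)·(2) - 9·(0)) = 4·(23) - (0)·(0) + (0)·(0) = 92.
  So p(λ) = λ³ - 16λ² + 71λ - 92.
Step 2 — look for an integer root (rational root theorem: any rational root is an integer divisor of 92). Testing λ = 4:
  p(4) = 64 - 256 + 284 - 92 = 0  ✓
  Dividing out (λ - 4): p(λ) = (λ - 4)(λ² - 12λ + 23).
Step 3 — remaining eigenvalues from the quadratic λ² - 12λ + 23 = 0:
  Δ = 12² - 4·23 = 144 - 92 = 52,  λ = (12 ± √52)/2 = (12 ± 7.2111)/2 ≈ 9.6056 or 2.3944.
  Sorted: λ_1 = 9.6056,  λ_2 = 4,  λ_3 = 2.3944  (check: sum = 16 = tr ✓).

Step 4 — unit eigenvector for λ_1 ≈ 9.6056: v spans the null space of (Sigma - λ_1 I), whose rows are
  r_1 = (-5.6056, 0, 0),  r_2 = (0, -0.6056, 2),  r_3 = (0, 2, -6.6056).
  v is orthogonal to every row, so take v ∝ r_1 × r_2 = ((0)·(2) - (0)·(-0.6056), (0)·(0) - (-5.6056)·(2), (-5.6056)·(-0.6056) - (0)·(0)) ≈ (0, 11.2111, 3.3944).
  Let u = (0, 11.2111, 3.3944).
  ||u|| = √((0)² + (11.2111)² + (3.3944)²) = √(137.2111) ≈ 11.7137,  v_1 = u/||u|| ≈ (0, 0.9571, 0.2898) (||v_1|| = 1).

λ_1 = 9.6056,  λ_2 = 4,  λ_3 = 2.3944;  v_1 ≈ (0, 0.9571, 0.2898)


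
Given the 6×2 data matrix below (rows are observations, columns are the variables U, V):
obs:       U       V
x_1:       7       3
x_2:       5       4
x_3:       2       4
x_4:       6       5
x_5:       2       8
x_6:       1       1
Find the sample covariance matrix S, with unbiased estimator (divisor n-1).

Step 1 — column means:
  mean(U) = (7 + 5 + 2 + 6 + 2 + 1) / 6 = 23/6 = 3.8333
  mean(V) = (3 + 4 + 4 + 5 + 8 + 1) / 6 = 25/6 = 4.1667

Step 2 — sample covariance S[i,j] = (1/(n-1)) · Σ_k (x_{k,i} - mean_i) · (x_{k,j} - mean_j), with n-1 = 5.
  S[U,U] = ((3.1667)·(3.1667) + (1.1667)·(1.1667) + (-1.8333)·(-1.8333) + (2.1667)·(2.1667) + (-1.8333)·(-1.8333) + (-2.8333)·(-2.8333)) / 5 = 30.8333/5 = 6.1667
  S[U,V] = ((3.1667)·(-1.1667) + (1.1667)·(-0.1667) + (-1.8333)·(-0.1667) + (2.1667)·(0.8333) + (-1.8333)·(3.8333) + (-2.8333)·(-3.1667)) / 5 = 0.1667/5 = 0.0333
  S[V,V] = ((-1.1667)·(-1.1667) + (-0.1667)·(-0.1667) + (-0.1667)·(-0.1667) + (0.8333)·(0.8333) + (3.8333)·(3.8333) + (-3.1667)·(-3.1667)) / 5 = 26.8333/5 = 5.3667

S is symmetric (S[j,i] = S[i,j]). Assembling:

S = [[6.1667, 0.0333],
 [0.0333, 5.3667]]


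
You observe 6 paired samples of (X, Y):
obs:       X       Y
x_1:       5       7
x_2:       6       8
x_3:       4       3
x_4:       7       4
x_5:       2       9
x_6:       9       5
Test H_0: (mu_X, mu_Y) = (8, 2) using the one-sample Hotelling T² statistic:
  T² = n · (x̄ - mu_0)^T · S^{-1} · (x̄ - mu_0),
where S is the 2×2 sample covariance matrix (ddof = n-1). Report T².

Step 1 — sample mean vector:
  mean(X) = (5 + 6 + 4 + 7 + 2 + 9) / 6 = 33/6 = 5.5
  mean(Y) = (7 + 8 + 3 + 4 + 9 + 5) / 6 = 36/6 = 6
  x̄ = (5.5, 6),  deviation x̄ - mu_0 = (5.5, 6) - (8, 2) = (-2.5, 4).

Step 2 — sample covariance matrix, S[i,j] = (1/(n-1)) · Σ_k (x_{k,i} - mean_i) · (x_{k,j} - mean_j), divisor n-1 = 5:
  S[X,X] = ((-0.5)·(-0.5) + (0.5)·(0.5) + (-1.5)·(-1.5) + (1.5)·(1.5) + (-3.5)·(-3.5) + (3.5)·(3.5)) / 5 = 29.5/5 = 5.9
  S[X,Y] = ((-0.5)·(1) + (0.5)·(2) + (-1.5)·(-3) + (1.5)·(-2) + (-3.5)·(3) + (3.5)·(-1)) / 5 = -12/5 = -2.4
  S[Y,Y] = ((1)·(1) + (2)·(2) + (-3)·(-3) + (-2)·(-2) + (3)·(3) + (-1)·(-1)) / 5 = 28/5 = 5.6
  S = [[5.9, -2.4],
 [-2.4, 5.6]].

Step 3 — invert S. det(S) = 5.9·5.6 - (-2.4)² = 27.28.
  S^{-1} = (1/det) · [[d, -b], [-b, a]] = [[0.2053, 0.088],
 [0.088, 0.2163]].

Step 4 — quadratic form (x̄ - mu_0)^T · S^{-1} · (x̄ - mu_0):
  S^{-1} · (x̄ - mu_0) = (-0.1613, 0.6452),
  (x̄ - mu_0)^T · [...] = (-2.5)·(-0.1613) + (4)·(0.6452) = 2.9839.

Step 5 — scale by n: T² = 6 · 2.9839 = 17.9032.

T² ≈ 17.9032


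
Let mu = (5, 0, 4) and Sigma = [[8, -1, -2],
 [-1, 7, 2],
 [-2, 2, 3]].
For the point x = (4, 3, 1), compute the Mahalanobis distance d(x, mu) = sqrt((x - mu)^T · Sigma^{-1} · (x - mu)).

Step 1 — centre the observation: (x - mu) = (-1, 3, -3).

Step 2 — invert Sigma (cofactor / det for 3×3, or solve directly):
  Sigma^{-1} = [[0.1504, -0.0088, 0.1062],
 [-0.0088, 0.177, -0.1239],
 [0.1062, -0.1239, 0.4867]].

Step 3 — form the quadratic (x - mu)^T · Sigma^{-1} · (x - mu):
  Sigma^{-1} · (x - mu) = (-0.4956, 0.9115, -1.9381).
  (x - mu)^T · [Sigma^{-1} · (x - mu)] = (-1)·(-0.4956) + (3)·(0.9115) + (-3)·(-1.9381) = 9.0442.

Step 4 — take square root: d = √(9.0442) ≈ 3.0074.

d(x, mu) = √(9.0442) ≈ 3.0074


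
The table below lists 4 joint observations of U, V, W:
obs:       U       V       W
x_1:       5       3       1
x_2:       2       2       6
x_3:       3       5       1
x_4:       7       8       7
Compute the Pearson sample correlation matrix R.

Step 1 — column means:
  mean(U) = (5 + 2 + 3 + 7) / 4 = 17/4 = 4.25
  mean(V) = (3 + 2 + 5 + 8) / 4 = 18/4 = 4.5
  mean(W) = (1 + 6 + 1 + 7) / 4 = 15/4 = 3.75

Step 2 — sample variances and covariances s[i,j] = (1/(n-1)) · Σ_k (x_{k,i} - mean_i) · (x_{k,j} - mean_j), with n-1 = 3:
  s[U,U] = ((0.75)·(0.75) + (-2.25)·(-2.25) + (-1.25)·(-1.25) + (2.75)·(2.75)) / 3 = 14.75/3 = 4.9167
  s[U,V] = ((0.75)·(-1.5) + (-2.25)·(-2.5) + (-1.25)·(0.5) + (2.75)·(3.5)) / 3 = 13.5/3 = 4.5
  s[U,W] = ((0.75)·(-2.75) + (-2.25)·(2.25) + (-1.25)·(-2.75) + (2.75)·(3.25)) / 3 = 5.25/3 = 1.75
  s[V,V] = ((-1.5)·(-1.5) + (-2.5)·(-2.5) + (0.5)·(0.5) + (3.5)·(3.5)) / 3 = 21/3 = 7
  s[V,W] = ((-1.5)·(-2.75) + (-2.5)·(2.25) + (0.5)·(-2.75) + (3.5)·(3.25)) / 3 = 8.5/3 = 2.8333
  s[W,W] = ((-2.75)·(-2.75) + (2.25)·(2.25) + (-2.75)·(-2.75) + (3.25)·(3.25)) / 3 = 30.75/3 = 10.25
  Sample standard deviations s_i = √(s[i,i]):
  s(U) = √(4.9167) = 2.2174
  s(V) = √(7) = 2.6458
  s(W) = √(10.25) = 3.2016

Step 3 — r_{ij} = s_{ij} / (s_i · s_j):
  r[U,U] = 1 (diagonal).
  r[U,V] = 4.5 / (2.2174 · 2.6458) = 4.5 / 5.8666 = 0.7671
  r[U,W] = 1.75 / (2.2174 · 3.2016) = 1.75 / 7.099 = 0.2465
  r[V,V] = 1 (diagonal).
  r[V,W] = 2.8333 / (2.6458 · 3.2016) = 2.8333 / 8.4705 = 0.3345
  r[W,W] = 1 (diagonal).

R is symmetric with unit diagonal. Assembling:

R = [[1, 0.7671, 0.2465],
 [0.7671, 1, 0.3345],
 [0.2465, 0.3345, 1]]


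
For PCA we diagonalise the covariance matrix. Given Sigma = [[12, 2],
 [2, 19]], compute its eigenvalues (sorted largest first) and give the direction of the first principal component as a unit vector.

Step 1 — characteristic polynomial of 2×2 Sigma:
  det(Sigma - λI) = λ² - trace · λ + det = 0.
  trace = 12 + 19 = 31, det = 12·19 - (2)² = 224.
Step 2 — discriminant:
  Δ = trace² - 4·det = 961 - 896 = 65.
Step 3 — eigenvalues:
  λ = (trace ± √Δ)/2 = (31 ± 8.0623)/2,
  λ_1 = 19.5311,  λ_2 = 11.4689.

Step 4 — unit eigenvector for λ_1: solve (Sigma - λ_1 I)v = 0. First row:
  (12 - 19.5311)·v_x + (2)·v_y = 0, i.e. (-7.5311)·v_x + (2)·v_y = 0,
  so v ∝ (b, λ_1 - a) = (2, 7.5311) = u.
  ||u|| = √((2)² + (7.5311)²) = √(60.7179) ≈ 7.7922,
  v_1 = u/||u|| ≈ (0.2567, 0.9665) (||v_1|| = 1).

λ_1 = 19.5311,  λ_2 = 11.4689;  v_1 ≈ (0.2567, 0.9665)


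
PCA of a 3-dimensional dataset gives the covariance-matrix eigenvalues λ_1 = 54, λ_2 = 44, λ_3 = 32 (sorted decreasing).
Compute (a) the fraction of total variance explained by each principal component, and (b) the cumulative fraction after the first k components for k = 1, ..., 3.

Step 1 — total variance = trace(Sigma) = Σ λ_i = 54 + 44 + 32 = 130.

Step 2 — fraction explained by component i = λ_i / Σ λ:
  PC1: 54/130 = 0.4154
  PC2: 44/130 = 0.3385
  PC3: 32/130 = 0.2462

Step 3 — cumulative fraction after k components = (λ_1 + ... + λ_k) / Σ λ:
  k = 1: 54/130 = 0.4154
  k = 2: (54 + 44)/130 = 98/130 = 0.7538
  k = 3: (54 + 44 + 32)/130 = 130/130 = 1

Summary (fraction, with percent):

explained: PC1 0.4154 (41.54%), PC2 0.3385 (33.85%), PC3 0.2462 (24.62%);  cumulative: 0.4154, 0.7538, 1


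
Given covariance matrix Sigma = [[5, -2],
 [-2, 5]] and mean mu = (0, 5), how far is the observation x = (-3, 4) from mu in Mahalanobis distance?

Step 1 — centre the observation: (x - mu) = (-3, -1).

Step 2 — invert Sigma. det(Sigma) = 5·5 - (-2)² = 21.
  Sigma^{-1} = (1/det) · [[d, -b], [-b, a]] = [[0.2381, 0.0952],
 [0.0952, 0.2381]].

Step 3 — form the quadratic (x - mu)^T · Sigma^{-1} · (x - mu):
  Sigma^{-1} · (x - mu) = (-0.8095, -0.5238).
  (x - mu)^T · [Sigma^{-1} · (x - mu)] = (-3)·(-0.8095) + (-1)·(-0.5238) = 2.9524.

Step 4 — take square root: d = √(2.9524) ≈ 1.7182.

d(x, mu) = √(2.9524) ≈ 1.7182


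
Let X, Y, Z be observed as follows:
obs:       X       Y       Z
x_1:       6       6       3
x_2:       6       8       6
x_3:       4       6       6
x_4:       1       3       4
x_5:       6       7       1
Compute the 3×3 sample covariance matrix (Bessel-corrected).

Step 1 — column means:
  mean(X) = (6 + 6 + 4 + 1 + 6) / 5 = 23/5 = 4.6
  mean(Y) = (6 + 8 + 6 + 3 + 7) / 5 = 30/5 = 6
  mean(Z) = (3 + 6 + 6 + 4 + 1) / 5 = 20/5 = 4

Step 2 — sample covariance S[i,j] = (1/(n-1)) · Σ_k (x_{k,i} - mean_i) · (x_{k,j} - mean_j), with n-1 = 4.
  S[X,X] = ((1.4)·(1.4) + (1.4)·(1.4) + (-0.6)·(-0.6) + (-3.6)·(-3.6) + (1.4)·(1.4)) / 4 = 19.2/4 = 4.8
  S[X,Y] = ((1.4)·(0) + (1.4)·(2) + (-0.6)·(0) + (-3.6)·(-3) + (1.4)·(1)) / 4 = 15/4 = 3.75
  S[X,Z] = ((1.4)·(-1) + (1.4)·(2) + (-0.6)·(2) + (-3.6)·(0) + (1.4)·(-3)) / 4 = -4/4 = -1
  S[Y,Y] = ((0)·(0) + (2)·(2) + (0)·(0) + (-3)·(-3) + (1)·(1)) / 4 = 14/4 = 3.5
  S[Y,Z] = ((0)·(-1) + (2)·(2) + (0)·(2) + (-3)·(0) + (1)·(-3)) / 4 = 1/4 = 0.25
  S[Z,Z] = ((-1)·(-1) + (2)·(2) + (2)·(2) + (0)·(0) + (-3)·(-3)) / 4 = 18/4 = 4.5

S is symmetric (S[j,i] = S[i,j]). Assembling:

S = [[4.8, 3.75, -1],
 [3.75, 3.5, 0.25],
 [-1, 0.25, 4.5]]


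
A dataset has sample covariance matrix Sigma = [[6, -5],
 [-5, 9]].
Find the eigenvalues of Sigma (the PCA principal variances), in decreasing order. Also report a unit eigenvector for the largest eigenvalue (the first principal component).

Step 1 — characteristic polynomial of 2×2 Sigma:
  det(Sigma - λI) = λ² - trace · λ + det = 0.
  trace = 6 + 9 = 15, det = 6·9 - (-5)² = 29.
Step 2 — discriminant:
  Δ = trace² - 4·det = 225 - 116 = 109.
Step 3 — eigenvalues:
  λ = (trace ± √Δ)/2 = (15 ± 10.4403)/2,
  λ_1 = 12.7202,  λ_2 = 2.2798.

Step 4 — unit eigenvector for λ_1: solve (Sigma - λ_1 I)v = 0. First row:
  (6 - 12.7202)·v_x + (-5)·v_y = 0, i.e. (-6.7202)·v_x + (-5)·v_y = 0,
  so v ∝ (b, λ_1 - a) = (-5, 6.7202); multiply by -1 so the first entry is positive: u = (5, -6.7202).
  ||u|| = √((5)² + (-6.7202)²) = √(70.1605) ≈ 8.3762,
  v_1 = u/||u|| ≈ (0.5969, -0.8023) (||v_1|| = 1).

λ_1 = 12.7202,  λ_2 = 2.2798;  v_1 ≈ (0.5969, -0.8023)


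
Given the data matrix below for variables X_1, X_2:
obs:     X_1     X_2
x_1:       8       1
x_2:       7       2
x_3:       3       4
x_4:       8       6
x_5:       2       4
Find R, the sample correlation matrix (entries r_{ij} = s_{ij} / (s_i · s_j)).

Step 1 — column means:
  mean(X_1) = (8 + 7 + 3 + 8 + 2) / 5 = 28/5 = 5.6
  mean(X_2) = (1 + 2 + 4 + 6 + 4) / 5 = 17/5 = 3.4

Step 2 — sample variances and covariances s[i,j] = (1/(n-1)) · Σ_k (x_{k,i} - mean_i) · (x_{k,j} - mean_j), with n-1 = 4:
  s[X_1,X_1] = ((2.4)·(2.4) + (1.4)·(1.4) + (-2.6)·(-2.6) + (2.4)·(2.4) + (-3.6)·(-3.6)) / 4 = 33.2/4 = 8.3
  s[X_1,X_2] = ((2.4)·(-2.4) + (1.4)·(-1.4) + (-2.6)·(0.6) + (2.4)·(2.6) + (-3.6)·(0.6)) / 4 = -5.2/4 = -1.3
  s[X_2,X_2] = ((-2.4)·(-2.4) + (-1.4)·(-1.4) + (0.6)·(0.6) + (2.6)·(2.6) + (0.6)·(0.6)) / 4 = 15.2/4 = 3.8
  Sample standard deviations s_i = √(s[i,i]):
  s(X_1) = √(8.3) = 2.881
  s(X_2) = √(3.8) = 1.9494

Step 3 — r_{ij} = s_{ij} / (s_i · s_j):
  r[X_1,X_1] = 1 (diagonal).
  r[X_1,X_2] = -1.3 / (2.881 · 1.9494) = -1.3 / 5.616 = -0.2315
  r[X_2,X_2] = 1 (diagonal).

R is symmetric with unit diagonal. Assembling:

R = [[1, -0.2315],
 [-0.2315, 1]]


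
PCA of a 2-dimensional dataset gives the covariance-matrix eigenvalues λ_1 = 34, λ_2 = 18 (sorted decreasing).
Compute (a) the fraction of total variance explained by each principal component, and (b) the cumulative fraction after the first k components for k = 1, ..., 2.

Step 1 — total variance = trace(Sigma) = Σ λ_i = 34 + 18 = 52.

Step 2 — fraction explained by component i = λ_i / Σ λ:
  PC1: 34/52 = 0.6538
  PC2: 18/52 = 0.3462

Step 3 — cumulative fraction after k components = (λ_1 + ... + λ_k) / Σ λ:
  k = 1: 34/52 = 0.6538
  k = 2: (34 + 18)/52 = 52/52 = 1

Summary (fraction, with percent):

explained: PC1 0.6538 (65.38%), PC2 0.3462 (34.62%);  cumulative: 0.6538, 1


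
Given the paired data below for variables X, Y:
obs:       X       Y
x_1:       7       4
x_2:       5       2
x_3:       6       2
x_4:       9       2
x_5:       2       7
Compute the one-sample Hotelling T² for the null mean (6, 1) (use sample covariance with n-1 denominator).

Step 1 — sample mean vector:
  mean(X) = (7 + 5 + 6 + 9 + 2) / 5 = 29/5 = 5.8
  mean(Y) = (4 + 2 + 2 + 2 + 7) / 5 = 17/5 = 3.4
  x̄ = (5.8, 3.4),  deviation x̄ - mu_0 = (5.8, 3.4) - (6, 1) = (-0.2, 2.4).

Step 2 — sample covariance matrix, S[i,j] = (1/(n-1)) · Σ_k (x_{k,i} - mean_i) · (x_{k,j} - mean_j), divisor n-1 = 4:
  S[X,X] = ((1.2)·(1.2) + (-0.8)·(-0.8) + (0.2)·(0.2) + (3.2)·(3.2) + (-3.8)·(-3.8)) / 4 = 26.8/4 = 6.7
  S[X,Y] = ((1.2)·(0.6) + (-0.8)·(-1.4) + (0.2)·(-1.4) + (3.2)·(-1.4) + (-3.8)·(3.6)) / 4 = -16.6/4 = -4.15
  S[Y,Y] = ((0.6)·(0.6) + (-1.4)·(-1.4) + (-1.4)·(-1.4) + (-1.4)·(-1.4) + (3.6)·(3.6)) / 4 = 19.2/4 = 4.8
  S = [[6.7, -4.15],
 [-4.15, 4.8]].

Step 3 — invert S. det(S) = 6.7·4.8 - (-4.15)² = 14.9375.
  S^{-1} = (1/det) · [[d, -b], [-b, a]] = [[0.3213, 0.2778],
 [0.2778, 0.4485]].

Step 4 — quadratic form (x̄ - mu_0)^T · S^{-1} · (x̄ - mu_0):
  S^{-1} · (x̄ - mu_0) = (0.6025, 1.0209),
  (x̄ - mu_0)^T · [...] = (-0.2)·(0.6025) + (2.4)·(1.0209) = 2.3297.

Step 5 — scale by n: T² = 5 · 2.3297 = 11.6485.

T² ≈ 11.6485


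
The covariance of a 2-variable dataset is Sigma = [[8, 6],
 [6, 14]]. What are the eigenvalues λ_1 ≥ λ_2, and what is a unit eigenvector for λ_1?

Step 1 — characteristic polynomial of 2×2 Sigma:
  det(Sigma - λI) = λ² - trace · λ + det = 0.
  trace = 8 + 14 = 22, det = 8·14 - (6)² = 76.
Step 2 — discriminant:
  Δ = trace² - 4·det = 484 - 304 = 180.
Step 3 — eigenvalues:
  λ = (trace ± √Δ)/2 = (22 ± 13.4164)/2,
  λ_1 = 17.7082,  λ_2 = 4.2918.

Step 4 — unit eigenvector for λ_1: solve (Sigma - λ_1 I)v = 0. First row:
  (8 - 17.7082)·v_x + (6)·v_y = 0, i.e. (-9.7082)·v_x + (6)·v_y = 0,
  so v ∝ (b, λ_1 - a) = (6, 9.7082) = u.
  ||u|| = √((6)² + (9.7082)²) = √(130.2492) ≈ 11.4127,
  v_1 = u/||u|| ≈ (0.5257, 0.8507) (||v_1|| = 1).

λ_1 = 17.7082,  λ_2 = 4.2918;  v_1 ≈ (0.5257, 0.8507)


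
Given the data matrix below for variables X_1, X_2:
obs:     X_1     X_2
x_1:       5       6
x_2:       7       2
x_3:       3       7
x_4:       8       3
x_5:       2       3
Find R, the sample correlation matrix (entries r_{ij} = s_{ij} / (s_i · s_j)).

Step 1 — column means:
  mean(X_1) = (5 + 7 + 3 + 8 + 2) / 5 = 25/5 = 5
  mean(X_2) = (6 + 2 + 7 + 3 + 3) / 5 = 21/5 = 4.2

Step 2 — sample variances and covariances s[i,j] = (1/(n-1)) · Σ_k (x_{k,i} - mean_i) · (x_{k,j} - mean_j), with n-1 = 4:
  s[X_1,X_1] = ((0)·(0) + (2)·(2) + (-2)·(-2) + (3)·(3) + (-3)·(-3)) / 4 = 26/4 = 6.5
  s[X_1,X_2] = ((0)·(1.8) + (2)·(-2.2) + (-2)·(2.8) + (3)·(-1.2) + (-3)·(-1.2)) / 4 = -10/4 = -2.5
  s[X_2,X_2] = ((1.8)·(1.8) + (-2.2)·(-2.2) + (2.8)·(2.8) + (-1.2)·(-1.2) + (-1.2)·(-1.2)) / 4 = 18.8/4 = 4.7
  Sample standard deviations s_i = √(s[i,i]):
  s(X_1) = √(6.5) = 2.5495
  s(X_2) = √(4.7) = 2.1679

Step 3 — r_{ij} = s_{ij} / (s_i · s_j):
  r[X_1,X_1] = 1 (diagonal).
  r[X_1,X_2] = -2.5 / (2.5495 · 2.1679) = -2.5 / 5.5272 = -0.4523
  r[X_2,X_2] = 1 (diagonal).

R is symmetric with unit diagonal. Assembling:

R = [[1, -0.4523],
 [-0.4523, 1]]


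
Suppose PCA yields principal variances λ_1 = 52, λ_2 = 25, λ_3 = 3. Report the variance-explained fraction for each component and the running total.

Step 1 — total variance = trace(Sigma) = Σ λ_i = 52 + 25 + 3 = 80.

Step 2 — fraction explained by component i = λ_i / Σ λ:
  PC1: 52/80 = 0.65
  PC2: 25/80 = 0.3125
  PC3: 3/80 = 0.0375

Step 3 — cumulative fraction after k components = (λ_1 + ... + λ_k) / Σ λ:
  k = 1: 52/80 = 0.65
  k = 2: (52 + 25)/80 = 77/80 = 0.9625
  k = 3: (52 + 25 + 3)/80 = 80/80 = 1

Summary (fraction, with percent):

explained: PC1 0.65 (65%), PC2 0.3125 (31.25%), PC3 0.0375 (3.75%);  cumulative: 0.65, 0.9625, 1


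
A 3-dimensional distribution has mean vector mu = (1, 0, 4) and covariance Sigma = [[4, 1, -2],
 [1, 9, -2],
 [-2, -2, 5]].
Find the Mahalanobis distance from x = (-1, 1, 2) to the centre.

Step 1 — centre the observation: (x - mu) = (-2, 1, -2).

Step 2 — invert Sigma (cofactor / det for 3×3, or solve directly):
  Sigma^{-1} = [[0.313, -0.0076, 0.1221],
 [-0.0076, 0.1221, 0.0458],
 [0.1221, 0.0458, 0.2672]].

Step 3 — form the quadratic (x - mu)^T · Sigma^{-1} · (x - mu):
  Sigma^{-1} · (x - mu) = (-0.8779, 0.0458, -0.7328).
  (x - mu)^T · [Sigma^{-1} · (x - mu)] = (-2)·(-0.8779) + (1)·(0.0458) + (-2)·(-0.7328) = 3.2672.

Step 4 — take square root: d = √(3.2672) ≈ 1.8075.

d(x, mu) = √(3.2672) ≈ 1.8075


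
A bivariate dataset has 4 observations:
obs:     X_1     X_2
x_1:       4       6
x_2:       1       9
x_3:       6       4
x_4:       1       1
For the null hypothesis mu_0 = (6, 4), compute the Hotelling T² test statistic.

Step 1 — sample mean vector:
  mean(X_1) = (4 + 1 + 6 + 1) / 4 = 12/4 = 3
  mean(X_2) = (6 + 9 + 4 + 1) / 4 = 20/4 = 5
  x̄ = (3, 5),  deviation x̄ - mu_0 = (3, 5) - (6, 4) = (-3, 1).

Step 2 — sample covariance matrix, S[i,j] = (1/(n-1)) · Σ_k (x_{k,i} - mean_i) · (x_{k,j} - mean_j), divisor n-1 = 3:
  S[X_1,X_1] = ((1)·(1) + (-2)·(-2) + (3)·(3) + (-2)·(-2)) / 3 = 18/3 = 6
  S[X_1,X_2] = ((1)·(1) + (-2)·(4) + (3)·(-1) + (-2)·(-4)) / 3 = -2/3 = -0.6667
  S[X_2,X_2] = ((1)·(1) + (4)·(4) + (-1)·(-1) + (-4)·(-4)) / 3 = 34/3 = 11.3333
  S = [[6, -0.6667],
 [-0.6667, 11.3333]].

Step 3 — invert S. det(S) = 6·11.3333 - (-0.6667)² = 67.5556.
  S^{-1} = (1/det) · [[d, -b], [-b, a]] = [[0.1678, 0.0099],
 [0.0099, 0.0888]].

Step 4 — quadratic form (x̄ - mu_0)^T · S^{-1} · (x̄ - mu_0):
  S^{-1} · (x̄ - mu_0) = (-0.4934, 0.0592),
  (x̄ - mu_0)^T · [...] = (-3)·(-0.4934) + (1)·(0.0592) = 1.5395.

Step 5 — scale by n: T² = 4 · 1.5395 = 6.1579.

T² ≈ 6.1579


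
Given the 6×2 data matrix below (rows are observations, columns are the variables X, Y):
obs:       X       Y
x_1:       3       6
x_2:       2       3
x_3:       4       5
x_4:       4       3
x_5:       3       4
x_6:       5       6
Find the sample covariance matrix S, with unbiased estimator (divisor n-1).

Step 1 — column means:
  mean(X) = (3 + 2 + 4 + 4 + 3 + 5) / 6 = 21/6 = 3.5
  mean(Y) = (6 + 3 + 5 + 3 + 4 + 6) / 6 = 27/6 = 4.5

Step 2 — sample covariance S[i,j] = (1/(n-1)) · Σ_k (x_{k,i} - mean_i) · (x_{k,j} - mean_j), with n-1 = 5.
  S[X,X] = ((-0.5)·(-0.5) + (-1.5)·(-1.5) + (0.5)·(0.5) + (0.5)·(0.5) + (-0.5)·(-0.5) + (1.5)·(1.5)) / 5 = 5.5/5 = 1.1
  S[X,Y] = ((-0.5)·(1.5) + (-1.5)·(-1.5) + (0.5)·(0.5) + (0.5)·(-1.5) + (-0.5)·(-0.5) + (1.5)·(1.5)) / 5 = 3.5/5 = 0.7
  S[Y,Y] = ((1.5)·(1.5) + (-1.5)·(-1.5) + (0.5)·(0.5) + (-1.5)·(-1.5) + (-0.5)·(-0.5) + (1.5)·(1.5)) / 5 = 9.5/5 = 1.9

S is symmetric (S[j,i] = S[i,j]). Assembling:

S = [[1.1, 0.7],
 [0.7, 1.9]]


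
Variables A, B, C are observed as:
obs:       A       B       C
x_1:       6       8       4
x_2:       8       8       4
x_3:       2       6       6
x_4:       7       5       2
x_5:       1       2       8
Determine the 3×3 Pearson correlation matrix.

Step 1 — column means:
  mean(A) = (6 + 8 + 2 + 7 + 1) / 5 = 24/5 = 4.8
  mean(B) = (8 + 8 + 6 + 5 + 2) / 5 = 29/5 = 5.8
  mean(C) = (4 + 4 + 6 + 2 + 8) / 5 = 24/5 = 4.8

Step 2 — sample variances and covariances s[i,j] = (1/(n-1)) · Σ_k (x_{k,i} - mean_i) · (x_{k,j} - mean_j), with n-1 = 4:
  s[A,A] = ((1.2)·(1.2) + (3.2)·(3.2) + (-2.8)·(-2.8) + (2.2)·(2.2) + (-3.8)·(-3.8)) / 4 = 38.8/4 = 9.7
  s[A,B] = ((1.2)·(2.2) + (3.2)·(2.2) + (-2.8)·(0.2) + (2.2)·(-0.8) + (-3.8)·(-3.8)) / 4 = 21.8/4 = 5.45
  s[A,C] = ((1.2)·(-0.8) + (3.2)·(-0.8) + (-2.8)·(1.2) + (2.2)·(-2.8) + (-3.8)·(3.2)) / 4 = -25.2/4 = -6.3
  s[B,B] = ((2.2)·(2.2) + (2.2)·(2.2) + (0.2)·(0.2) + (-0.8)·(-0.8) + (-3.8)·(-3.8)) / 4 = 24.8/4 = 6.2
  s[B,C] = ((2.2)·(-0.8) + (2.2)·(-0.8) + (0.2)·(1.2) + (-0.8)·(-2.8) + (-3.8)·(3.2)) / 4 = -13.2/4 = -3.3
  s[C,C] = ((-0.8)·(-0.8) + (-0.8)·(-0.8) + (1.2)·(1.2) + (-2.8)·(-2.8) + (3.2)·(3.2)) / 4 = 20.8/4 = 5.2
  Sample standard deviations s_i = √(s[i,i]):
  s(A) = √(9.7) = 3.1145
  s(B) = √(6.2) = 2.49
  s(C) = √(5.2) = 2.2804

Step 3 — r_{ij} = s_{ij} / (s_i · s_j):
  r[A,A] = 1 (diagonal).
  r[A,B] = 5.45 / (3.1145 · 2.49) = 5.45 / 7.755 = 0.7028
  r[A,C] = -6.3 / (3.1145 · 2.2804) = -6.3 / 7.1021 = -0.8871
  r[B,B] = 1 (diagonal).
  r[B,C] = -3.3 / (2.49 · 2.2804) = -3.3 / 5.678 = -0.5812
  r[C,C] = 1 (diagonal).

R is symmetric with unit diagonal. Assembling:

R = [[1, 0.7028, -0.8871],
 [0.7028, 1, -0.5812],
 [-0.8871, -0.5812, 1]]


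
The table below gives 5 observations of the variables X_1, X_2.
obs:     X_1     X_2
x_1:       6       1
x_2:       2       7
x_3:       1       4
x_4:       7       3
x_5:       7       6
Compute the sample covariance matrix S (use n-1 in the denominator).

Step 1 — column means:
  mean(X_1) = (6 + 2 + 1 + 7 + 7) / 5 = 23/5 = 4.6
  mean(X_2) = (1 + 7 + 4 + 3 + 6) / 5 = 21/5 = 4.2

Step 2 — sample covariance S[i,j] = (1/(n-1)) · Σ_k (x_{k,i} - mean_i) · (x_{k,j} - mean_j), with n-1 = 4.
  S[X_1,X_1] = ((1.4)·(1.4) + (-2.6)·(-2.6) + (-3.6)·(-3.6) + (2.4)·(2.4) + (2.4)·(2.4)) / 4 = 33.2/4 = 8.3
  S[X_1,X_2] = ((1.4)·(-3.2) + (-2.6)·(2.8) + (-3.6)·(-0.2) + (2.4)·(-1.2) + (2.4)·(1.8)) / 4 = -9.6/4 = -2.4
  S[X_2,X_2] = ((-3.2)·(-3.2) + (2.8)·(2.8) + (-0.2)·(-0.2) + (-1.2)·(-1.2) + (1.8)·(1.8)) / 4 = 22.8/4 = 5.7

S is symmetric (S[j,i] = S[i,j]). Assembling:

S = [[8.3, -2.4],
 [-2.4, 5.7]]


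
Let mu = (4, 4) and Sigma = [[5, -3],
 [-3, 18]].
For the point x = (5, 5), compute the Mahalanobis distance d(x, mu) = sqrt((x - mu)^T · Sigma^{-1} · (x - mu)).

Step 1 — centre the observation: (x - mu) = (1, 1).

Step 2 — invert Sigma. det(Sigma) = 5·18 - (-3)² = 81.
  Sigma^{-1} = (1/det) · [[d, -b], [-b, a]] = [[0.2222, 0.037],
 [0.037, 0.0617]].

Step 3 — form the quadratic (x - mu)^T · Sigma^{-1} · (x - mu):
  Sigma^{-1} · (x - mu) = (0.2593, 0.0988).
  (x - mu)^T · [Sigma^{-1} · (x - mu)] = (1)·(0.2593) + (1)·(0.0988) = 0.358.

Step 4 — take square root: d = √(0.358) ≈ 0.5984.

d(x, mu) = √(0.358) ≈ 0.5984


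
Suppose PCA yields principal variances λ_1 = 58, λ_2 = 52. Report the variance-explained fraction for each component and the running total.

Step 1 — total variance = trace(Sigma) = Σ λ_i = 58 + 52 = 110.

Step 2 — fraction explained by component i = λ_i / Σ λ:
  PC1: 58/110 = 0.5273
  PC2: 52/110 = 0.4727

Step 3 — cumulative fraction after k components = (λ_1 + ... + λ_k) / Σ λ:
  k = 1: 58/110 = 0.5273
  k = 2: (58 + 52)/110 = 110/110 = 1

Summary (fraction, with percent):

explained: PC1 0.5273 (52.73%), PC2 0.4727 (47.27%);  cumulative: 0.5273, 1


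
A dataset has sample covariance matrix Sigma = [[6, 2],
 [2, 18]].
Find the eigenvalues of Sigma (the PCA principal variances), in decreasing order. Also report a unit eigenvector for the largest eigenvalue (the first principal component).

Step 1 — characteristic polynomial of 2×2 Sigma:
  det(Sigma - λI) = λ² - trace · λ + det = 0.
  trace = 6 + 18 = 24, det = 6·18 - (2)² = 104.
Step 2 — discriminant:
  Δ = trace² - 4·det = 576 - 416 = 160.
Step 3 — eigenvalues:
  λ = (trace ± √Δ)/2 = (24 ± 12.6491)/2,
  λ_1 = 18.3246,  λ_2 = 5.6754.

Step 4 — unit eigenvector for λ_1: solve (Sigma - λ_1 I)v = 0. First row:
  (6 - 18.3246)·v_x + (2)·v_y = 0, i.e. (-12.3246)·v_x + (2)·v_y = 0,
  so v ∝ (b, λ_1 - a) = (2, 12.3246) = u.
  ||u|| = √((2)² + (12.3246)²) = √(155.8947) ≈ 12.4858,
  v_1 = u/||u|| ≈ (0.1602, 0.9871) (||v_1|| = 1).

λ_1 = 18.3246,  λ_2 = 5.6754;  v_1 ≈ (0.1602, 0.9871)


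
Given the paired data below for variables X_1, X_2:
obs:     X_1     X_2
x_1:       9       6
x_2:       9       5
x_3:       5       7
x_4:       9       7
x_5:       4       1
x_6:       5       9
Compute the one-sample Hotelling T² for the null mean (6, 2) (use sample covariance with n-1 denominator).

Step 1 — sample mean vector:
  mean(X_1) = (9 + 9 + 5 + 9 + 4 + 5) / 6 = 41/6 = 6.8333
  mean(X_2) = (6 + 5 + 7 + 7 + 1 + 9) / 6 = 35/6 = 5.8333
  x̄ = (6.8333, 5.8333),  deviation x̄ - mu_0 = (6.8333, 5.8333) - (6, 2) = (0.8333, 3.8333).

Step 2 — sample covariance matrix, S[i,j] = (1/(n-1)) · Σ_k (x_{k,i} - mean_i) · (x_{k,j} - mean_j), divisor n-1 = 5:
  S[X_1,X_1] = ((2.1667)·(2.1667) + (2.1667)·(2.1667) + (-1.8333)·(-1.8333) + (2.1667)·(2.1667) + (-2.8333)·(-2.8333) + (-1.8333)·(-1.8333)) / 5 = 28.8333/5 = 5.7667
  S[X_1,X_2] = ((2.1667)·(0.1667) + (2.1667)·(-0.8333) + (-1.8333)·(1.1667) + (2.1667)·(1.1667) + (-2.8333)·(-4.8333) + (-1.8333)·(3.1667)) / 5 = 6.8333/5 = 1.3667
  S[X_2,X_2] = ((0.1667)·(0.1667) + (-0.8333)·(-0.8333) + (1.1667)·(1.1667) + (1.1667)·(1.1667) + (-4.8333)·(-4.8333) + (3.1667)·(3.1667)) / 5 = 36.8333/5 = 7.3667
  S = [[5.7667, 1.3667],
 [1.3667, 7.3667]].

Step 3 — invert S. det(S) = 5.7667·7.3667 - (1.3667)² = 40.6133.
  S^{-1} = (1/det) · [[d, -b], [-b, a]] = [[0.1814, -0.0337],
 [-0.0337, 0.142]].

Step 4 — quadratic form (x̄ - mu_0)^T · S^{-1} · (x̄ - mu_0):
  S^{-1} · (x̄ - mu_0) = (0.0222, 0.5163),
  (x̄ - mu_0)^T · [...] = (0.8333)·(0.0222) + (3.8333)·(0.5163) = 1.9974.

Step 5 — scale by n: T² = 6 · 1.9974 = 11.9846.

T² ≈ 11.9846


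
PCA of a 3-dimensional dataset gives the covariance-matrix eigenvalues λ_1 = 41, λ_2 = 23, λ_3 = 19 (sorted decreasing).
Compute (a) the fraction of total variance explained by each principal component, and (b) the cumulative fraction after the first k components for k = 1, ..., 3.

Step 1 — total variance = trace(Sigma) = Σ λ_i = 41 + 23 + 19 = 83.

Step 2 — fraction explained by component i = λ_i / Σ λ:
  PC1: 41/83 = 0.494
  PC2: 23/83 = 0.2771
  PC3: 19/83 = 0.2289

Step 3 — cumulative fraction after k components = (λ_1 + ... + λ_k) / Σ λ:
  k = 1: 41/83 = 0.494
  k = 2: (41 + 23)/83 = 64/83 = 0.7711
  k = 3: (41 + 23 + 19)/83 = 83/83 = 1

Summary (fraction, with percent):

explained: PC1 0.494 (49.4%), PC2 0.2771 (27.71%), PC3 0.2289 (22.89%);  cumulative: 0.494, 0.7711, 1


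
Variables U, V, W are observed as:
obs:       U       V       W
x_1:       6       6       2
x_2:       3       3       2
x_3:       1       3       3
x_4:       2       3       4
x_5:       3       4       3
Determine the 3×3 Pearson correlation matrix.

Step 1 — column means:
  mean(U) = (6 + 3 + 1 + 2 + 3) / 5 = 15/5 = 3
  mean(V) = (6 + 3 + 3 + 3 + 4) / 5 = 19/5 = 3.8
  mean(W) = (2 + 2 + 3 + 4 + 3) / 5 = 14/5 = 2.8

Step 2 — sample variances and covariances s[i,j] = (1/(n-1)) · Σ_k (x_{k,i} - mean_i) · (x_{k,j} - mean_j), with n-1 = 4:
  s[U,U] = ((3)·(3) + (0)·(0) + (-2)·(-2) + (-1)·(-1) + (0)·(0)) / 4 = 14/4 = 3.5
  s[U,V] = ((3)·(2.2) + (0)·(-0.8) + (-2)·(-0.8) + (-1)·(-0.8) + (0)·(0.2)) / 4 = 9/4 = 2.25
  s[U,W] = ((3)·(-0.8) + (0)·(-0.8) + (-2)·(0.2) + (-1)·(1.2) + (0)·(0.2)) / 4 = -4/4 = -1
  s[V,V] = ((2.2)·(2.2) + (-0.8)·(-0.8) + (-0.8)·(-0.8) + (-0.8)·(-0.8) + (0.2)·(0.2)) / 4 = 6.8/4 = 1.7
  s[V,W] = ((2.2)·(-0.8) + (-0.8)·(-0.8) + (-0.8)·(0.2) + (-0.8)·(1.2) + (0.2)·(0.2)) / 4 = -2.2/4 = -0.55
  s[W,W] = ((-0.8)·(-0.8) + (-0.8)·(-0.8) + (0.2)·(0.2) + (1.2)·(1.2) + (0.2)·(0.2)) / 4 = 2.8/4 = 0.7
  Sample standard deviations s_i = √(s[i,i]):
  s(U) = √(3.5) = 1.8708
  s(V) = √(1.7) = 1.3038
  s(W) = √(0.7) = 0.8367

Step 3 — r_{ij} = s_{ij} / (s_i · s_j):
  r[U,U] = 1 (diagonal).
  r[U,V] = 2.25 / (1.8708 · 1.3038) = 2.25 / 2.4393 = 0.9224
  r[U,W] = -1 / (1.8708 · 0.8367) = -1 / 1.5652 = -0.6389
  r[V,V] = 1 (diagonal).
  r[V,W] = -0.55 / (1.3038 · 0.8367) = -0.55 / 1.0909 = -0.5042
  r[W,W] = 1 (diagonal).

R is symmetric with unit diagonal. Assembling:

R = [[1, 0.9224, -0.6389],
 [0.9224, 1, -0.5042],
 [-0.6389, -0.5042, 1]]
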